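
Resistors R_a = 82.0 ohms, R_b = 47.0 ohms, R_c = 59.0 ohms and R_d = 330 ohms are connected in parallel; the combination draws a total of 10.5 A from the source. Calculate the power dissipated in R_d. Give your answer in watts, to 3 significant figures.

117 W

The branches share the same voltage, but only the total current is given — find V from the equivalent resistance first.
1/R_eq = 1/82.0 + 1/47.0 + 1/59.0 + 1/330 ⇒ R_eq = 18.71 Ω
V = I_total × R_eq = 10.50 × 18.71 = 196.4 V
P_R_d = V² / R_d = (196.4)² / 330 = 116.9 W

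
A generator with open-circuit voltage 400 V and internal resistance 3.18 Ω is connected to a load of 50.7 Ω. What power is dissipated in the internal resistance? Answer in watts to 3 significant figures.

Internal loss is I²r, with I set by the total series resistance r+R.
I = ε / (r + R) = 400 / (3.18 + 50.7) = 7.424 A
P_int = I² r = (7.424)² × 3.18 = 175.3 W

175 W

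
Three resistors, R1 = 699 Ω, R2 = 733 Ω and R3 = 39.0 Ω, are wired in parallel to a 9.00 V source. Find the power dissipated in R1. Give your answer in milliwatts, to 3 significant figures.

116 mW

Each parallel branch sees the full supply voltage, so P = V²/R applies directly to the target branch.
P_R1 = V² / R1 = (9.00)² / 699 Ω = 0.1159 W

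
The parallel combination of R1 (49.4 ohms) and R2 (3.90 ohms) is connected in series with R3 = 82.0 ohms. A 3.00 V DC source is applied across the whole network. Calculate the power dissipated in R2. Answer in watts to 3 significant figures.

0.00411 W

Reduce the parallel combination to a single R_p; the circuit then becomes R_p in series with the remaining resistor.
R_p = (49.4×3.90)/(49.4+3.90) = 3.615 Ω
R_total = R_p + 82.0 = 3.615 + 82.0 = 85.61 Ω
I = V / R_total = 3.00 / 85.61 = 0.03504 A
Voltage across the parallel pair: V_p = I × R_p = 0.03504 × 3.615 = 0.1267 V
Use P = V²/R for R2 with V = V_p.
P_R2 = (0.1267)² / 3.90 = 0.004113 W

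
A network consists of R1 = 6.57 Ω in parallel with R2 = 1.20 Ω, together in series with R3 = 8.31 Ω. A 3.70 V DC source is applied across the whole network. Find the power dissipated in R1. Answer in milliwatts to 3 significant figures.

First find R_p for the parallel pair, then treat R_p + R3 as a series loop.
R_p = (6.57×1.20)/(6.57+1.20) = 1.015 Ω
R_total = R_p + 8.31 = 1.015 + 8.31 = 9.325 Ω
I = V / R_total = 3.70 / 9.325 = 0.3968 A
Voltage across the parallel pair: V_p = I × R_p = 0.3968 × 1.015 = 0.4026 V
R1 sits across V_p; its power is V_p²/R.
P_R1 = (0.4026)² / 6.57 = 0.02467 W

24.7 mW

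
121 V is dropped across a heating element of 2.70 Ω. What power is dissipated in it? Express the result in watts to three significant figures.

V and R are stated; P = V²/R avoids computing the current.
P = (121 V)² / 2.70 Ω = 5423 W

5420 W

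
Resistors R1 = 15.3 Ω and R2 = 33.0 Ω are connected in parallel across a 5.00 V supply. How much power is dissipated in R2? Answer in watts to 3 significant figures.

0.758 W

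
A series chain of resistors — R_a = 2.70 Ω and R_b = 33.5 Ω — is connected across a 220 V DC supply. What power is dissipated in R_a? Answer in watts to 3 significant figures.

Since the resistors are in series they all carry the loop current I = V/R_total; the power in any one is I²R.
R_total = 2.70 + 33.5 = 36.20 Ω
I = V / R_total = 220 / 36.20 = 6.077 A
P_R_a = I² × R_a = (6.077)² × 2.70 = 99.72 W

99.7 W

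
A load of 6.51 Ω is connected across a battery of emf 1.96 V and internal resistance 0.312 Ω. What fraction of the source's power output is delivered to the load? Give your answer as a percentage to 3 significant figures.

95.4 %

Both r and R carry the same current, so the power split is just the resistance split: η = R/(R+r).
η = R / (R + r) = 6.51 / (6.51 + 0.312) = 0.9543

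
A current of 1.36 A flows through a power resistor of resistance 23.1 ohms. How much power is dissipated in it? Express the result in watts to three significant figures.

42.7 W

With I and R stated, P = I²R applies in one step.
P = (1.360 A)² × 23.1 Ω = 42.73 W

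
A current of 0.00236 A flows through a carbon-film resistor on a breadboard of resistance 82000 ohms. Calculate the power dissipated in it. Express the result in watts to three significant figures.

0.457 W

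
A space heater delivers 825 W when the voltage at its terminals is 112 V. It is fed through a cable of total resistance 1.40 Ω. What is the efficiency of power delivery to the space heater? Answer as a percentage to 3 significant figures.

91.6 %

I = P / V = 825 / 112 = 7.366 A through the cable.
P_line = I² R_line = (7.366)² × 1.40 = 75.96 W
P_source = P_load + P_line = 825.0 + 75.96 = 901.0 W
η = P_load / P_source = 825.0 / 901.0 = 0.9157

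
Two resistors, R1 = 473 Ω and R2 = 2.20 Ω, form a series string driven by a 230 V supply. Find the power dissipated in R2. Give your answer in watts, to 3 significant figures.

0.515 W

The current is common to all series resistors; compute it, then apply P = I²R for the target.
R_total = 473 + 2.20 = 475.2 Ω
I = V / R_total = 230 / 475.2 = 0.4840 A
P_R2 = I² × R2 = (0.4840)² × 2.20 = 0.5154 W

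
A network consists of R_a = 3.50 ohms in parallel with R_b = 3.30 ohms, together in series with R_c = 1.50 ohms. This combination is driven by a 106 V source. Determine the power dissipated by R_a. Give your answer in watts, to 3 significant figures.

Reduce the parallel combination to a single R_p; the circuit then becomes R_p in series with the remaining resistor.
R_p = (3.50×3.30)/(3.50+3.30) = 1.699 Ω
R_total = R_p + 1.50 = 1.699 + 1.50 = 3.199 Ω
I = V / R_total = 106 / 3.199 = 33.14 A
Voltage across the parallel pair: V_p = I × R_p = 33.14 × 1.699 = 56.29 V
R_a sits across V_p; its power is V_p²/R.
P_R_a = (56.29)² / 3.50 = 905.3 W

905 W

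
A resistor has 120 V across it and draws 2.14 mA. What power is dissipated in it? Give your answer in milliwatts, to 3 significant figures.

With V and I both given, power follows immediately from P = V I.
P = 120 V × 0.002140 A = 0.2568 W

257 mW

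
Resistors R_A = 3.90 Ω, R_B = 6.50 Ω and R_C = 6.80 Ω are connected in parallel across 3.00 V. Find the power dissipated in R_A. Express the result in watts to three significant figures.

The supply voltage appears across each parallel branch — just use P = V²/R_A.
P_R_A = V² / R_A = (3.00)² / 3.90 Ω = 2.308 W

2.31 W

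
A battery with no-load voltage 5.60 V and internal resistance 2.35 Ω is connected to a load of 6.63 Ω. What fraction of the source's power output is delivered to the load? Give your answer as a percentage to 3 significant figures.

73.8 %

η = P_load/(P_load+P_int) = I²R/(I²R+I²r) = R/(R+r) — the I² cancels for series elements.
η = R / (R + r) = 6.63 / (6.63 + 2.35) = 0.7383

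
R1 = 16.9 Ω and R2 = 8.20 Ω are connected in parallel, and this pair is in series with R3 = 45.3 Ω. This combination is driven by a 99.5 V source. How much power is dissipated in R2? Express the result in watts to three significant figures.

14.2 W

Combine R1 and R2 into their parallel equivalent first, reducing the network to two series resistors.
R_p = (16.9×8.20)/(16.9+8.20) = 5.521 Ω
R_total = R_p + 45.3 = 5.521 + 45.3 = 50.82 Ω
I = V / R_total = 99.5 / 50.82 = 1.958 A
Voltage across the parallel pair: V_p = I × R_p = 1.958 × 5.521 = 10.81 V
R2 has V_p across it, so P = V_p²/R2.
P_R2 = (10.81)² / 8.20 = 14.25 W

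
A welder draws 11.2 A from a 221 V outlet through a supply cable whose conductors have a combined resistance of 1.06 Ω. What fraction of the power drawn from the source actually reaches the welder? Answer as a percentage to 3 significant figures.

94.6 %

The supply cable carries the full 11.2 A.
P_line = I² R_line = (11.20)² × 1.06 = 133.0 W
P_source = V I = 221 × 11.20 = 2475 W; P_load = 2342 W
η = P_load / P_source = 2342 / 2475 = 0.9463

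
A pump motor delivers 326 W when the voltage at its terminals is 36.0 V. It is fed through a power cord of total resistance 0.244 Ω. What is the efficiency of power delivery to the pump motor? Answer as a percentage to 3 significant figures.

94.2 %

I = P / V = 326 / 36.0 = 9.056 A through the power cord.
P_line = I² R_line = (9.056)² × 0.244 = 20.01 W
P_source = P_load + P_line = 326.0 + 20.01 = 346.0 W
η = P_load / P_source = 326.0 / 346.0 = 0.9422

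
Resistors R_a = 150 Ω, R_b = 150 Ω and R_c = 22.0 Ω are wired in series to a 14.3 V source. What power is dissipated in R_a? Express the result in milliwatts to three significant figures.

296 mW

Series elements share the same current, so find I first, then use P = I²R.
R_total = 150 + 150 + 22.0 = 322.0 Ω
I = V / R_total = 14.3 / 322.0 = 0.04441 A
P_R_a = I² × R_a = (0.04441)² × 150 = 0.2958 W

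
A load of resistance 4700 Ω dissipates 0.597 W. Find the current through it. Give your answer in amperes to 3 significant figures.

0.0113 A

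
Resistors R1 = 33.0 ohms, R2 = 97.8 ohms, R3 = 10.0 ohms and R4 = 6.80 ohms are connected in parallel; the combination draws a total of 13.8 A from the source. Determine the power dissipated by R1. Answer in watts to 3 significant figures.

Only the total current is stated, so first find the parallel equivalent to get the voltage across the combination.
1/R_eq = 1/33.0 + 1/97.8 + 1/10.0 + 1/6.80 ⇒ R_eq = 3.477 Ω
V = I_total × R_eq = 13.80 × 3.477 = 47.99 V
P_R1 = V² / R1 = (47.99)² / 33.0 = 69.78 W

69.8 W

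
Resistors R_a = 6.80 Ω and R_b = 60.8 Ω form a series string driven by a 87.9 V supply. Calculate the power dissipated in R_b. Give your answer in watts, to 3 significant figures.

103 W

Every series element carries the same I. Get I from the total resistance, then P = I² × R_b.
R_total = 6.80 + 60.8 = 67.60 Ω
I = V / R_total = 87.9 / 67.60 = 1.300 A
P_R_b = I² × R_b = (1.300)² × 60.8 = 102.8 W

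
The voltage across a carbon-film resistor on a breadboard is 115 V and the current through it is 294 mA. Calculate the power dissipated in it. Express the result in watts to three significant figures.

33.8 W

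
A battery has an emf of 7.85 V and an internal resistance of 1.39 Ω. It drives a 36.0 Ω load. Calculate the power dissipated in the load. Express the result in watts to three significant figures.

Load and internal resistance form a series loop — compute the loop current, then the load power via I²R.
I = ε / (r + R) = 7.85 / (1.39 + 36.0) = 0.2099 A
P_load = I² R = (0.2099)² × 36.0 = 1.587 W

1.59 W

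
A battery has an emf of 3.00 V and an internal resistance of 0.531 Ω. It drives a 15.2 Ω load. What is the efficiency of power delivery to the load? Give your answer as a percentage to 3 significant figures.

Both r and R carry the same current, so the power split is just the resistance split: η = R/(R+r).
η = R / (R + r) = 15.2 / (15.2 + 0.531) = 0.9662

96.6 %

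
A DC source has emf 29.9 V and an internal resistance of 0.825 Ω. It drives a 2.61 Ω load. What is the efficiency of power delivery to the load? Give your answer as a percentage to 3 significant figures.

76.0 %

The source delivers εI, of which I²R reaches the load and I²r is lost; since I is common, η = R/(R+r).
η = R / (R + r) = 2.61 / (2.61 + 0.825) = 0.7598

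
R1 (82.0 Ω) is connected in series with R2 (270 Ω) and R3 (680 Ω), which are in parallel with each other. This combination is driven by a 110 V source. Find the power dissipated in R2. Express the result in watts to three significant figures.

Reduce the parallel pair to R_p first; the network is then a simple series string.
R_p = (270×680)/(270+680) = 193.3 Ω
R_total = 82.0 + 193.3 = 275.3 Ω
I = V / R_total = 110 / 275.3 = 0.3996 A
Voltage across the parallel pair: V_p = I × R_p = 0.3996 × 193.3 = 77.23 V
R2 is across V_p, so use P = V²/R for that branch.
P_R2 = (77.23)² / 270 = 22.09 W

22.1 W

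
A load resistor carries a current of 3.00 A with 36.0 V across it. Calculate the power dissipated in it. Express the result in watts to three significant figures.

V and I are known directly — P = V I, no intermediate step needed.
P = 36.0 V × 3.000 A = 108.0 W

108 W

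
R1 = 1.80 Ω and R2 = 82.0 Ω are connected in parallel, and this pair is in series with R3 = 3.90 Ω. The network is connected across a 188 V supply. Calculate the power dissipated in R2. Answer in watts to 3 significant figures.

First find R_p for the parallel pair, then treat R_p + R3 as a series loop.
R_p = (1.80×82.0)/(1.80+82.0) = 1.761 Ω
R_total = R_p + 3.90 = 1.761 + 3.90 = 5.661 Ω
I = V / R_total = 188 / 5.661 = 33.21 A
Voltage across the parallel pair: V_p = I × R_p = 33.21 × 1.761 = 58.49 V
R2 sits across V_p; its power is V_p²/R.
P_R2 = (58.49)² / 82.0 = 41.72 W

41.7 W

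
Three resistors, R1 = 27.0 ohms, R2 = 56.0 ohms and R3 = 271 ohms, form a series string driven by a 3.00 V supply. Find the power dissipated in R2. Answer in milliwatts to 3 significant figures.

4.02 mW

Since the resistors are in series they all carry the loop current I = V/R_total; the power in any one is I²R.
R_total = 27.0 + 56.0 + 271 = 354.0 Ω
I = V / R_total = 3.00 / 354.0 = 0.008475 A
P_R2 = I² × R2 = (0.008475)² × 56.0 = 0.004022 W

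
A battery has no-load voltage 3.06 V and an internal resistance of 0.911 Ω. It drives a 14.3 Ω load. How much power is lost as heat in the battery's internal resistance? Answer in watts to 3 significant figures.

Internal loss is I²r, with I set by the total series resistance r+R.
I = ε / (r + R) = 3.06 / (0.911 + 14.3) = 0.2012 A
P_int = I² r = (0.2012)² × 0.911 = 0.03687 W

0.0369 W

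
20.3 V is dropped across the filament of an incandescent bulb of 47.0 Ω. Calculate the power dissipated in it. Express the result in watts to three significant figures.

With V across and R both known, P = V²/R gives the dissipation directly.
P = (20.3 V)² / 47.0 Ω = 8.768 W

8.77 W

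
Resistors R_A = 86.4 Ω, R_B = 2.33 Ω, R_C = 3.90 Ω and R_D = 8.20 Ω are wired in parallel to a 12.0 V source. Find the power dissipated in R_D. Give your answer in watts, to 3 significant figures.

17.6 W

Each parallel branch sees the full supply voltage, so P = V²/R applies directly to the target branch.
P_R_D = V² / R_D = (12.0)² / 8.20 Ω = 17.56 W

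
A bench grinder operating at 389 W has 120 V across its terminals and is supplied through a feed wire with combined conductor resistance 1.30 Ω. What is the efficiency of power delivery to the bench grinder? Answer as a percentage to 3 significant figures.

96.6 %

I = P / V = 389 / 120 = 3.242 A through the feed wire.
P_line = I² R_line = (3.242)² × 1.30 = 13.66 W
P_source = P_load + P_line = 389.0 + 13.66 = 402.7 W
η = P_load / P_source = 389.0 / 402.7 = 0.9661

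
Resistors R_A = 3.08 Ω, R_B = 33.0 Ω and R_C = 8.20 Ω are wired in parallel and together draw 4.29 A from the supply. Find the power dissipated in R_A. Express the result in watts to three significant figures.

26.3 W

We need the common branch voltage; get it from I_total × R_eq, then P = V²/R for the branch.
1/R_eq = 1/3.08 + 1/33.0 + 1/8.20 ⇒ R_eq = 2.097 Ω
V = I_total × R_eq = 4.290 × 2.097 = 8.995 V
P_R_A = V² / R_A = (8.995)² / 3.08 = 26.27 W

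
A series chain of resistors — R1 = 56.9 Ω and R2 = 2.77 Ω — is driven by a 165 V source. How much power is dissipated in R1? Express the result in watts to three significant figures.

435 W

Since the resistors are in series they all carry the loop current I = V/R_total; the power in any one is I²R.
R_total = 56.9 + 2.77 = 59.67 Ω
I = V / R_total = 165 / 59.67 = 2.765 A
P_R1 = I² × R1 = (2.765)² × 56.9 = 435.1 W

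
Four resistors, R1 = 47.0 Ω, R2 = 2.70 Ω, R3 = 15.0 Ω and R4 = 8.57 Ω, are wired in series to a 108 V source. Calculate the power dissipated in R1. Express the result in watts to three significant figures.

Series elements share the same current, so find I first, then use P = I²R.
R_total = 47.0 + 2.70 + 15.0 + 8.57 = 73.27 Ω
I = V / R_total = 108 / 73.27 = 1.474 A
P_R1 = I² × R1 = (1.474)² × 47.0 = 102.1 W

102 W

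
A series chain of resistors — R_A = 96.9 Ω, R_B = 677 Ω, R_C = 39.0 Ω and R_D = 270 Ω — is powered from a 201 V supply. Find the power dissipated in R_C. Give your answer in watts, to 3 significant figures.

1.34 W

Series elements share the same current, so find I first, then use P = I²R.
R_total = 96.9 + 677 + 39.0 + 270 = 1083 Ω
I = V / R_total = 201 / 1083 = 0.1856 A
P_R_C = I² × R_C = (0.1856)² × 39.0 = 1.344 W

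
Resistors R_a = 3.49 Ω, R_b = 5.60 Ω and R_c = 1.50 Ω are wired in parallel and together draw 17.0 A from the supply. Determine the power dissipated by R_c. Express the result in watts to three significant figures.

150 W

Parallel branches share V, not I — compute V via R_eq, then use V²/R for the target branch.
1/R_eq = 1/3.49 + 1/5.60 + 1/1.50 ⇒ R_eq = 0.8836 Ω
V = I_total × R_eq = 17.00 × 0.8836 = 15.02 V
P_R_c = V² / R_c = (15.02)² / 1.50 = 150.4 W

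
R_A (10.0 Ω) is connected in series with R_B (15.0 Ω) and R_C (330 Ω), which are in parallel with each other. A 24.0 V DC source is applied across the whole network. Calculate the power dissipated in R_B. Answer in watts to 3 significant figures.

First combine the parallel branches into one equivalent R_p, then R_A + R_p is a series pair.
R_p = (15.0×330)/(15.0+330) = 14.35 Ω
R_total = 10.0 + 14.35 = 24.35 Ω
I = V / R_total = 24.0 / 24.35 = 0.9857 A
Voltage across the parallel pair: V_p = I × R_p = 0.9857 × 14.35 = 14.14 V
With V_p across R_B, its power is V_p²/R_B.
P_R_B = (14.14)² / 15.0 = 13.33 W

13.3 W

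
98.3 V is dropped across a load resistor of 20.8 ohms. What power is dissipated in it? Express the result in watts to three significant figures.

V and R are stated; P = V²/R avoids computing the current.
P = (98.3 V)² / 20.8 Ω = 464.6 W

465 W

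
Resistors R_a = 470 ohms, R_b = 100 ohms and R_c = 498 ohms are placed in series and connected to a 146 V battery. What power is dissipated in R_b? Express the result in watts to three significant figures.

1.87 W

Every series element carries the same I. Get I from the total resistance, then P = I² × R_b.
R_total = 470 + 100 + 498 = 1068 Ω
I = V / R_total = 146 / 1068 = 0.1367 A
P_R_b = I² × R_b = (0.1367)² × 100 = 1.869 W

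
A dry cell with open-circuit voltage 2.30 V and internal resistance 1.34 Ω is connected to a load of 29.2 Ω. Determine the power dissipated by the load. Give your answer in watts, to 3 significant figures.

0.166 W

With r and R in series, I = ε/(r+R); the load dissipates I²R.
I = ε / (r + R) = 2.30 / (1.34 + 29.2) = 0.07531 A
P_load = I² R = (0.07531)² × 29.2 = 0.1656 W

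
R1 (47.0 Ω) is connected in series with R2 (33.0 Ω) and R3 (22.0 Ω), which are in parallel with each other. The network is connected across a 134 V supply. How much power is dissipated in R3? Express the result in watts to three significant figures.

39.2 W

First combine the parallel branches into one equivalent R_p, then R1 + R_p is a series pair.
R_p = (33.0×22.0)/(33.0+22.0) = 13.20 Ω
R_total = 47.0 + 13.20 = 60.20 Ω
I = V / R_total = 134 / 60.20 = 2.226 A
Voltage across the parallel pair: V_p = I × R_p = 2.226 × 13.20 = 29.38 V
R3 is across V_p, so use P = V²/R for that branch.
P_R3 = (29.38)² / 22.0 = 39.24 W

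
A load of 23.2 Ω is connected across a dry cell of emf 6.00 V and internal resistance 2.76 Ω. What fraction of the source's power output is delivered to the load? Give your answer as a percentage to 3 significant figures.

89.4 %

η = P_load/(P_load+P_int) = I²R/(I²R+I²r) = R/(R+r) — the I² cancels for series elements.
η = R / (R + r) = 23.2 / (23.2 + 2.76) = 0.8937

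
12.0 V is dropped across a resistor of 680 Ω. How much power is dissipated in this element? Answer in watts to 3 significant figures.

0.212 W

With V across and R both known, P = V²/R gives the dissipation directly.
P = (12.0 V)² / 680 Ω = 0.2118 W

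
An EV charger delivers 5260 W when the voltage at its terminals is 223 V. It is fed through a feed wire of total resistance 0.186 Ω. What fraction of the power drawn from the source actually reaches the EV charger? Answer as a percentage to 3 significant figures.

I = P / V = 5260 / 223 = 23.59 A through the feed wire.
P_line = I² R_line = (23.59)² × 0.186 = 103.5 W
P_source = P_load + P_line = 5260 + 103.5 = 5363 W
η = P_load / P_source = 5260 / 5363 = 0.9807

98.1 %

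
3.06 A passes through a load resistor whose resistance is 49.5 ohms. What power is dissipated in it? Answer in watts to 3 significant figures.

463 W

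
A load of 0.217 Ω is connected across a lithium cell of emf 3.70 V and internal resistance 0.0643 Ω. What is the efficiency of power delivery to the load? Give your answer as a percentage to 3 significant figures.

77.1 %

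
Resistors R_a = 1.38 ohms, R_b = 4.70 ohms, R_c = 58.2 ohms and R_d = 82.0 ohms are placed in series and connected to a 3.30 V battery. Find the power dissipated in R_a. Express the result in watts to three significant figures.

0.000702 W

Series elements share the same current, so find I first, then use P = I²R.
R_total = 1.38 + 4.70 + 58.2 + 82.0 = 146.3 Ω
I = V / R_total = 3.30 / 146.3 = 0.02256 A
P_R_a = I² × R_a = (0.02256)² × 1.38 = 0.0007023 W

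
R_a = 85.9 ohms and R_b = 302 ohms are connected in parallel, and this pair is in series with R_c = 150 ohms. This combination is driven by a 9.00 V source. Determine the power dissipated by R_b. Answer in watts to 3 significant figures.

Combine R_a and R_b into their parallel equivalent first, reducing the network to two series resistors.
R_p = (85.9×302)/(85.9+302) = 66.88 Ω
R_total = R_p + 150 = 66.88 + 150 = 216.9 Ω
I = V / R_total = 9.00 / 216.9 = 0.04150 A
Voltage across the parallel pair: V_p = I × R_p = 0.04150 × 66.88 = 2.775 V
R_b sits across V_p; its power is V_p²/R.
P_R_b = (2.775)² / 302 = 0.02550 W

0.0255 W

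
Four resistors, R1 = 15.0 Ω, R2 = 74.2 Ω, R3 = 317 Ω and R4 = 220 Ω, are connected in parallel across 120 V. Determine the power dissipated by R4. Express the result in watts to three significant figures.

Parallel branches share the same voltage; P = V²/R gives the branch power in one step.
P_R4 = V² / R4 = (120)² / 220 Ω = 65.45 W

65.5 W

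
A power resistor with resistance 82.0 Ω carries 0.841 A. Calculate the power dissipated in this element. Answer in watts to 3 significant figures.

58.0 W

Knowing I and R, the power is just I²R — no need to find V first.
P = (0.8410 A)² × 82.0 Ω = 58.00 W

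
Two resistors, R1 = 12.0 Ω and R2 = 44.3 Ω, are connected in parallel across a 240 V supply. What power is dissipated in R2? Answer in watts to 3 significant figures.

Parallel branches share the same voltage; P = V²/R gives the branch power in one step.
P_R2 = V² / R2 = (240)² / 44.3 Ω = 1300 W

1300 W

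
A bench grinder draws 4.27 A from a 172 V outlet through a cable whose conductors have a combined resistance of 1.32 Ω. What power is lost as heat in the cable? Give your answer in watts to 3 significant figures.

24.1 W

Line loss is just I²R for the cable — we know both I and R_line directly.
The cable carries the full 4.27 A.
P_line = I² R_line = (4.270)² × 1.32 = 24.07 W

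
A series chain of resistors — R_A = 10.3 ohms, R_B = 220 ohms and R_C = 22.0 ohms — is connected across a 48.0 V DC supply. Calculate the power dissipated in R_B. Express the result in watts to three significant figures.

7.96 W

Every series element carries the same I. Get I from the total resistance, then P = I² × R_B.
R_total = 10.3 + 220 + 22.0 = 252.3 Ω
I = V / R_total = 48.0 / 252.3 = 0.1902 A
P_R_B = I² × R_B = (0.1902)² × 220 = 7.963 W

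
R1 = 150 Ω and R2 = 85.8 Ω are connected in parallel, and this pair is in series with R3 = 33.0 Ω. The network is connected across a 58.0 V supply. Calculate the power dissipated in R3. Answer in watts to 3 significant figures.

14.5 W

Collapse the R1‖R2 pair into one equivalent R_p; then R_p and R3 form a series string.
R_p = (150×85.8)/(150+85.8) = 54.58 Ω
R_total = R_p + 33.0 = 54.58 + 33.0 = 87.58 Ω
I = V / R_total = 58.0 / 87.58 = 0.6623 A
All the supply current flows through R3; use P = I²R3.
P_R3 = (0.6623)² × 33.0 = 14.47 W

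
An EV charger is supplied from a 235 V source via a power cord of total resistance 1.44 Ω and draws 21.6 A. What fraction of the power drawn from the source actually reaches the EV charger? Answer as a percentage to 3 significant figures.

The power cord carries the full 21.6 A.
P_line = I² R_line = (21.60)² × 1.44 = 671.8 W
P_source = V I = 235 × 21.60 = 5076 W; P_load = 4404 W
η = P_load / P_source = 4404 / 5076 = 0.8676

86.8 %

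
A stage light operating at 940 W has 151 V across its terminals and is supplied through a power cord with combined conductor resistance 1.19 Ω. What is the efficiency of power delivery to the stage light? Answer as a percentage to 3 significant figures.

I = P / V = 940 / 151 = 6.225 A through the power cord.
P_line = I² R_line = (6.225)² × 1.19 = 46.12 W
P_source = P_load + P_line = 940.0 + 46.12 = 986.1 W
η = P_load / P_source = 940.0 / 986.1 = 0.9532

95.3 %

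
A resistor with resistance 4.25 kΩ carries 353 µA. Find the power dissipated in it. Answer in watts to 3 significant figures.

The current through and the resistance of the element are both given; use P = I²R.
P = (0.0003530 A)² × 4250 Ω = 0.0005296 W

0.000530 W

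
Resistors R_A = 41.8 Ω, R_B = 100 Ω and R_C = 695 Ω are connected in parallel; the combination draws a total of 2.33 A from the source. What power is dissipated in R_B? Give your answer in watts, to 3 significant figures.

The branches share the same voltage, but only the total current is given — find V from the equivalent resistance first.
1/R_eq = 1/41.8 + 1/100 + 1/695 ⇒ R_eq = 28.28 Ω
V = I_total × R_eq = 2.330 × 28.28 = 65.89 V
P_R_B = V² / R_B = (65.89)² / 100 = 43.41 W

43.4 W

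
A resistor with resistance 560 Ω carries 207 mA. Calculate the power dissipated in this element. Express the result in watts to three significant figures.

24.0 W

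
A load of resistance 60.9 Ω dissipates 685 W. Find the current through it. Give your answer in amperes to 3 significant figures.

3.35 A

Inverting the appropriate power form: I = √(P / R).
I = √(685 / 60.9) = 3.354 A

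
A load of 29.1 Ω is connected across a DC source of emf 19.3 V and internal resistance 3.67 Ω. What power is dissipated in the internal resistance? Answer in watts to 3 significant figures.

Internal loss is I²r, with I set by the total series resistance r+R.
I = ε / (r + R) = 19.3 / (3.67 + 29.1) = 0.5890 A
P_int = I² r = (0.5890)² × 3.67 = 1.273 W

1.27 W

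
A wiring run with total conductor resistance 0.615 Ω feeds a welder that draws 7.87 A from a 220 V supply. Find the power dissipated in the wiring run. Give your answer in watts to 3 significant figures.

The wiring run and load are in series, so the same current flows in both; the loss is I²R_line.
The wiring run carries the full 7.87 A.
P_line = I² R_line = (7.870)² × 0.615 = 38.09 W

38.1 W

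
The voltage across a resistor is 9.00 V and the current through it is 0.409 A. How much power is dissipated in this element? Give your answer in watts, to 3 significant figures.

3.68 W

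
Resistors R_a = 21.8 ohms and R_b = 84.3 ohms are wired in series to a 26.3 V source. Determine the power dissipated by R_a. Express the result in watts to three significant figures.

Series elements share the same current, so find I first, then use P = I²R.
R_total = 21.8 + 84.3 = 106.1 Ω
I = V / R_total = 26.3 / 106.1 = 0.2479 A
P_R_a = I² × R_a = (0.2479)² × 21.8 = 1.339 W

1.34 W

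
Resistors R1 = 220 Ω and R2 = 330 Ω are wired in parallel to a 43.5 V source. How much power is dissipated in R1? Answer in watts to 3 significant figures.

Each parallel branch sees the full supply voltage, so P = V²/R applies directly to the target branch.
P_R1 = V² / R1 = (43.5)² / 220 Ω = 8.601 W

8.60 W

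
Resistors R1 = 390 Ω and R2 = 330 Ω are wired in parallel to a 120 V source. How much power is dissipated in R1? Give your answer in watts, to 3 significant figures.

Every branch has 120 V across it, so for R1 the power is simply V²/R.
P_R1 = V² / R1 = (120)² / 390 Ω = 36.92 W

36.9 W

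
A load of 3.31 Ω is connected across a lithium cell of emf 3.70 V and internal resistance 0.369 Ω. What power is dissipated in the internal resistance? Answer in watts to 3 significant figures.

The source's internal resistance is just another series element carrying I; its dissipation is I²r.
I = ε / (r + R) = 3.70 / (0.369 + 3.31) = 1.006 A
P_int = I² r = (1.006)² × 0.369 = 0.3732 W

0.373 W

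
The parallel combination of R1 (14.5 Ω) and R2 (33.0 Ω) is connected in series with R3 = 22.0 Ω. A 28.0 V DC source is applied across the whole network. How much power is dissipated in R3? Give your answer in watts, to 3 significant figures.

16.8 W

Reduce the parallel combination to a single R_p; the circuit then becomes R_p in series with the remaining resistor.
R_p = (14.5×33.0)/(14.5+33.0) = 10.07 Ω
R_total = R_p + 22.0 = 10.07 + 22.0 = 32.07 Ω
I = V / R_total = 28.0 / 32.07 = 0.8730 A
R3 carries the full series current, so P = I²R.
P_R3 = (0.8730)² × 22.0 = 16.77 W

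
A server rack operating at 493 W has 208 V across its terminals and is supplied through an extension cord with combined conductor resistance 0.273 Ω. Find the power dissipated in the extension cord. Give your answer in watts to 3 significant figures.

1.53 W

Only the current and the line resistance are needed for the I²R loss.
I = P / V = 493 / 208 = 2.370 A through the extension cord.
P_line = I² R_line = (2.370)² × 0.273 = 1.534 W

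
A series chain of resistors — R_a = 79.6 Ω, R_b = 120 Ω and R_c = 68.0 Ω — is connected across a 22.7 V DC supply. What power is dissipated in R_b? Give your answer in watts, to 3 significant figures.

0.863 W

In a series string the same current flows through every resistor — find that current, then P = I²R for the one we want.
R_total = 79.6 + 120 + 68.0 = 267.6 Ω
I = V / R_total = 22.7 / 267.6 = 0.08483 A
P_R_b = I² × R_b = (0.08483)² × 120 = 0.8635 W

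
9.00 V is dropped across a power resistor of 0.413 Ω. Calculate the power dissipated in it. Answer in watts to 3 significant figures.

196 W

V and R are stated; P = V²/R avoids computing the current.
P = (9.00 V)² / 0.413 Ω = 196.1 W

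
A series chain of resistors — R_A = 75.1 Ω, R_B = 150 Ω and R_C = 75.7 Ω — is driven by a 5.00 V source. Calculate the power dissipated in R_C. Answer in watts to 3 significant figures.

Since the resistors are in series they all carry the loop current I = V/R_total; the power in any one is I²R.
R_total = 75.1 + 150 + 75.7 = 300.8 Ω
I = V / R_total = 5.00 / 300.8 = 0.01662 A
P_R_C = I² × R_C = (0.01662)² × 75.7 = 0.02092 W

0.0209 W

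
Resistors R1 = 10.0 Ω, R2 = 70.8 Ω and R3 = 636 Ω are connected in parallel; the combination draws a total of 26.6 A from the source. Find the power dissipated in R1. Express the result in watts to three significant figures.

Parallel branches share V, not I — compute V via R_eq, then use V²/R for the target branch.
1/R_eq = 1/10.0 + 1/70.8 + 1/636 ⇒ R_eq = 8.643 Ω
V = I_total × R_eq = 26.60 × 8.643 = 229.9 V
P_R1 = V² / R1 = (229.9)² / 10.0 = 5286 W

5290 W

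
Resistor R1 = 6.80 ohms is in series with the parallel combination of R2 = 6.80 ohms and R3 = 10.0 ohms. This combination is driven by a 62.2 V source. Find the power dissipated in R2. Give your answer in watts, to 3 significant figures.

79.2 W

Collapse R2‖R3 to a single equivalent, reducing the network to two series elements.
R_p = (6.80×10.0)/(6.80+10.0) = 4.048 Ω
R_total = 6.80 + 4.048 = 10.85 Ω
I = V / R_total = 62.2 / 10.85 = 5.734 A
Voltage across the parallel pair: V_p = I × R_p = 5.734 × 4.048 = 23.21 V
With V_p across R2, its power is V_p²/R2.
P_R2 = (23.21)² / 6.80 = 79.21 W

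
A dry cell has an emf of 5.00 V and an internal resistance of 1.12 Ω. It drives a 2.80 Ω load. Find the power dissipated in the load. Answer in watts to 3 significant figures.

With r and R in series, I = ε/(r+R); the load dissipates I²R.
I = ε / (r + R) = 5.00 / (1.12 + 2.80) = 1.276 A
P_load = I² R = (1.276)² × 2.80 = 4.555 W

4.56 W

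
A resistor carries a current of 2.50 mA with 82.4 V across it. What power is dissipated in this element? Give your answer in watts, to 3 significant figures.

0.206 W

Since both terminal voltage and current are stated, P = V I gives the power in one step.
P = 82.4 V × 0.002500 A = 0.2060 W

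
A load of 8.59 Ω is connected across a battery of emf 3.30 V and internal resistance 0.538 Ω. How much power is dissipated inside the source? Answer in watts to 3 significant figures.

0.0703 W

Internal loss is I²r, with I set by the total series resistance r+R.
I = ε / (r + R) = 3.30 / (0.538 + 8.59) = 0.3615 A
P_int = I² r = (0.3615)² × 0.538 = 0.07032 W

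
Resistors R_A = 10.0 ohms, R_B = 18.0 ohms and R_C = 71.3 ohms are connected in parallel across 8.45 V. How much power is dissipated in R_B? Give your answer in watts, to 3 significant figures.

3.97 W

Parallel branches share the same voltage; P = V²/R gives the branch power in one step.
P_R_B = V² / R_B = (8.45)² / 18.0 Ω = 3.967 W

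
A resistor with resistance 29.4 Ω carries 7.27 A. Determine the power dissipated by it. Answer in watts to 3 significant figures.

1550 W

Knowing I and R, the power is just I²R — no need to find V first.
P = (7.270 A)² × 29.4 Ω = 1554 W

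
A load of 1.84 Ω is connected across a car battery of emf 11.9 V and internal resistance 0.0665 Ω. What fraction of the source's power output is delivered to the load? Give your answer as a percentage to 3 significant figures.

The source delivers εI, of which I²R reaches the load and I²r is lost; since I is common, η = R/(R+r).
η = R / (R + r) = 1.84 / (1.84 + 0.0665) = 0.9651

96.5 %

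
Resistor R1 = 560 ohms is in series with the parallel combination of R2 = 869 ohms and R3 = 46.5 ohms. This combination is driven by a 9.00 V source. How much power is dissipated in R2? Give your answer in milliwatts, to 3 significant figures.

0.498 mW

Collapse R2‖R3 to a single equivalent, reducing the network to two series elements.
R_p = (869×46.5)/(869+46.5) = 44.14 Ω
R_total = 560 + 44.14 = 604.1 Ω
I = V / R_total = 9.00 / 604.1 = 0.01490 A
Voltage across the parallel pair: V_p = I × R_p = 0.01490 × 44.14 = 0.6575 V
With V_p across R2, its power is V_p²/R2.
P_R2 = (0.6575)² / 869 = 0.0004975 W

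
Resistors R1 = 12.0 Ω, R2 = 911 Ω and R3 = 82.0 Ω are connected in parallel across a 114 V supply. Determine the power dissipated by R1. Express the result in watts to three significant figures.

1080 W

Each parallel branch sees the full supply voltage, so P = V²/R applies directly to the target branch.
P_R1 = V² / R1 = (114)² / 12.0 Ω = 1083 W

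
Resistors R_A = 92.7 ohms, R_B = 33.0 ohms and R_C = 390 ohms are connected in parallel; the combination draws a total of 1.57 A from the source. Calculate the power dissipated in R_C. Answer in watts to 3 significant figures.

3.32 W

The branches share the same voltage, but only the total current is given — find V from the equivalent resistance first.
1/R_eq = 1/92.7 + 1/33.0 + 1/390 ⇒ R_eq = 22.91 Ω
V = I_total × R_eq = 1.570 × 22.91 = 35.96 V
P_R_C = V² / R_C = (35.96)² / 390 = 3.316 W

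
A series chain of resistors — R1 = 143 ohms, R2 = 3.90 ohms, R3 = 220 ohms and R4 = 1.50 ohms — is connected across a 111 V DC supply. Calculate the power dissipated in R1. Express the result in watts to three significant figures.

13.0 W

Series elements share the same current, so find I first, then use P = I²R.
R_total = 143 + 3.90 + 220 + 1.50 = 368.4 Ω
I = V / R_total = 111 / 368.4 = 0.3013 A
P_R1 = I² × R1 = (0.3013)² × 143 = 12.98 W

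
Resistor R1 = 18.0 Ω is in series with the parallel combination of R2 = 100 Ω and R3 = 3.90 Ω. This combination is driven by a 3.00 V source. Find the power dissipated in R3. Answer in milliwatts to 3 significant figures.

First combine the parallel branches into one equivalent R_p, then R1 + R_p is a series pair.
R_p = (100×3.90)/(100+3.90) = 3.754 Ω
R_total = 18.0 + 3.754 = 21.75 Ω
I = V / R_total = 3.00 / 21.75 = 0.1379 A
Voltage across the parallel pair: V_p = I × R_p = 0.1379 × 3.754 = 0.5177 V
R3 sees V_p directly, so P = V_p² / R3.
P_R3 = (0.5177)² / 3.90 = 0.06871 W

68.7 mW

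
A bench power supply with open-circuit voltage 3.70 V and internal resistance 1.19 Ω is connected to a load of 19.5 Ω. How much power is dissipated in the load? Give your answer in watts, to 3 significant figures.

With r and R in series, I = ε/(r+R); the load dissipates I²R.
I = ε / (r + R) = 3.70 / (1.19 + 19.5) = 0.1788 A
P_load = I² R = (0.1788)² × 19.5 = 0.6236 W

0.624 W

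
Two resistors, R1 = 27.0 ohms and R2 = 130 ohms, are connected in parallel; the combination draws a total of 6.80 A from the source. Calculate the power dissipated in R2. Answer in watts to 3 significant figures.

Only the total current is stated, so first find the parallel equivalent to get the voltage across the combination.
1/R_eq = 1/27.0 + 1/130 ⇒ R_eq = 22.36 Ω
V = I_total × R_eq = 6.800 × 22.36 = 152.0 V
P_R2 = V² / R2 = (152.0)² / 130 = 177.8 W

178 W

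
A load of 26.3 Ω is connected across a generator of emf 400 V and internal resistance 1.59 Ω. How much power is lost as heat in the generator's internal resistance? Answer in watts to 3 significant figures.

Internal loss is I²r, with I set by the total series resistance r+R.
I = ε / (r + R) = 400 / (1.59 + 26.3) = 14.34 A
P_int = I² r = (14.34)² × 1.59 = 327.1 W

327 W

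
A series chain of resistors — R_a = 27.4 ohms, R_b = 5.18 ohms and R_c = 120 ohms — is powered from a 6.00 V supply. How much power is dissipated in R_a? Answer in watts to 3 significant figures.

0.0424 W

Since the resistors are in series they all carry the loop current I = V/R_total; the power in any one is I²R.
R_total = 27.4 + 5.18 + 120 = 152.6 Ω
I = V / R_total = 6.00 / 152.6 = 0.03932 A
P_R_a = I² × R_a = (0.03932)² × 27.4 = 0.04237 W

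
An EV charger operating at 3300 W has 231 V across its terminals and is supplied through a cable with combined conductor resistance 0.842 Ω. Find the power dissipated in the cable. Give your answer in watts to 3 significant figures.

The cable is a series resistance carrying the load current; its dissipation is I²R_line.
I = P / V = 3300 / 231 = 14.29 A through the cable.
P_line = I² R_line = (14.29)² × 0.842 = 171.8 W

172 W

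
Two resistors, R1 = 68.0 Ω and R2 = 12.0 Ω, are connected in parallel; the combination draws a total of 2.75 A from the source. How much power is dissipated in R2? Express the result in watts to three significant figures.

65.6 W

We need the common branch voltage; get it from I_total × R_eq, then P = V²/R for the branch.
1/R_eq = 1/68.0 + 1/12.0 ⇒ R_eq = 10.20 Ω
V = I_total × R_eq = 2.750 × 10.20 = 28.05 V
P_R2 = V² / R2 = (28.05)² / 12.0 = 65.57 W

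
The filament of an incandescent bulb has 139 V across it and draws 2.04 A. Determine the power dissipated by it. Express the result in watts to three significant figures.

With V and I both given, power follows immediately from P = V I.
P = 139 V × 2.040 A = 283.6 W

284 W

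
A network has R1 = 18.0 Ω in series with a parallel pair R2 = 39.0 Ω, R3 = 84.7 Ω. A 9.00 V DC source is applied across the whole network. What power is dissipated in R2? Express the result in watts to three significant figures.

0.741 W

Reduce the parallel pair to R_p first; the network is then a simple series string.
R_p = (39.0×84.7)/(39.0+84.7) = 26.70 Ω
R_total = 18.0 + 26.70 = 44.70 Ω
I = V / R_total = 9.00 / 44.70 = 0.2013 A
Voltage across the parallel pair: V_p = I × R_p = 0.2013 × 26.70 = 5.376 V
R2 sees V_p directly, so P = V_p² / R2.
P_R2 = (5.376)² / 39.0 = 0.7411 W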